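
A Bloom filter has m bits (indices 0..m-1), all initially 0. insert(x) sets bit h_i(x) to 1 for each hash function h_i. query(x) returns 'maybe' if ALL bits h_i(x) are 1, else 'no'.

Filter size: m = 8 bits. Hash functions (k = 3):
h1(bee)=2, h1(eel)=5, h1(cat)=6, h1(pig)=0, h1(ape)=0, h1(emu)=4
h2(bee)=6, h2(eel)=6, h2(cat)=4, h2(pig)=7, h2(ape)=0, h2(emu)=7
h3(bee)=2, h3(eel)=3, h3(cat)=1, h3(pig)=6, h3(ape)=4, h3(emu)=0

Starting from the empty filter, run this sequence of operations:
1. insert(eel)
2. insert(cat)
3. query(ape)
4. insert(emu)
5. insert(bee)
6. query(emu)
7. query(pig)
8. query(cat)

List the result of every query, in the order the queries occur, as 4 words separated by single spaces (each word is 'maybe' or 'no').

Start: bits=00000000
Op 1: insert eel -> sets bits 3 5 6 -> bits=00010110
Op 2: insert cat -> sets bits 1 4 6 -> bits=01011110
Op 3: query ape -> checks bit0=0, bit4=1 (has a 0) -> no
Op 4: insert emu -> sets bits 0 4 7 -> bits=11011111
Op 5: insert bee -> sets bits 2 6 -> bits=11111111
Op 6: query emu -> checks bit0=1, bit4=1, bit7=1 (all 1) -> maybe
Op 7: query pig -> checks bit0=1, bit6=1, bit7=1 (all 1) -> maybe
Op 8: query cat -> checks bit1=1, bit4=1, bit6=1 (all 1) -> maybe
Query results in order: no maybe maybe maybe

Answer: no maybe maybe maybe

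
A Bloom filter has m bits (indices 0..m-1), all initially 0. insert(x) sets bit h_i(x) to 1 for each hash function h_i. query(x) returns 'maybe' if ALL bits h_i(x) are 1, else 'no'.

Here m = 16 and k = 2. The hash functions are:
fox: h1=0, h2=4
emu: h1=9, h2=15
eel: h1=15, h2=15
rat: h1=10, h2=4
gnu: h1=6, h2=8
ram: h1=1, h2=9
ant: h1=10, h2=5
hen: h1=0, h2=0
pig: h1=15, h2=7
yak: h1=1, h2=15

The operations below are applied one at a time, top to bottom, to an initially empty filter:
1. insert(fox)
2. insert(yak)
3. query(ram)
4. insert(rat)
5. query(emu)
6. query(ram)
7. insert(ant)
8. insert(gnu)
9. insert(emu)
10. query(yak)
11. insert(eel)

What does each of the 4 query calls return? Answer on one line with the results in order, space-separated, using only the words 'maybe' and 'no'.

Answer: no no no maybe

Derivation:
Start: bits=0000000000000000
Op 1: insert fox -> sets bits 0 4 -> bits=1000100000000000
Op 2: insert yak -> sets bits 1 15 -> bits=1100100000000001
Op 3: query ram -> checks bit1=1, bit9=0 (has a 0) -> no
Op 4: insert rat -> sets bits 4 10 -> bits=1100100000100001
Op 5: query emu -> checks bit9=0, bit15=1 (has a 0) -> no
Op 6: query ram -> checks bit1=1, bit9=0 (has a 0) -> no
Op 7: insert ant -> sets bits 5 10 -> bits=1100110000100001
Op 8: insert gnu -> sets bits 6 8 -> bits=1100111010100001
Op 9: insert emu -> sets bits 9 15 -> bits=1100111011100001
Op 10: query yak -> checks bit1=1, bit15=1 (all 1) -> maybe
Op 11: insert eel -> sets bits 15 -> bits=1100111011100001
Query results in order: no no no maybe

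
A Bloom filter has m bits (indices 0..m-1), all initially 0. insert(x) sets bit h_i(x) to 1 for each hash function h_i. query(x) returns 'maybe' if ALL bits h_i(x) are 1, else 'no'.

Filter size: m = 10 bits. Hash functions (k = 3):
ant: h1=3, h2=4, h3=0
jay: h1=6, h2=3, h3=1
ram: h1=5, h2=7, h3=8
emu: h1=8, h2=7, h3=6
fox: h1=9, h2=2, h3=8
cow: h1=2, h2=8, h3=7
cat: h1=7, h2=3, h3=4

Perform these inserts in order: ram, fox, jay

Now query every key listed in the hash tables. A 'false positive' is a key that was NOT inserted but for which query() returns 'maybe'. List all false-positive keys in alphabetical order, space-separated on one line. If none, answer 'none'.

Answer: cow emu

Derivation:
Start: bits=0000000000
After insert 'ram': sets bits 5 7 8 -> bits=0000010110
After insert 'fox': sets bits 2 8 9 -> bits=0010010111
After insert 'jay': sets bits 1 3 6 -> bits=0111011111
Not inserted: ant cat cow emu — query each against bits=0111011111:
query ant: checks bit0=0, bit3=1, bit4=0 (has a 0) -> no => not a false positive
query cat: checks bit3=1, bit4=0, bit7=1 (has a 0) -> no => not a false positive
query cow: checks bit2=1, bit7=1, bit8=1 (all 1) -> maybe => FALSE POSITIVE
query emu: checks bit6=1, bit7=1, bit8=1 (all 1) -> maybe => FALSE POSITIVE
False positives (alphabetical): cow emu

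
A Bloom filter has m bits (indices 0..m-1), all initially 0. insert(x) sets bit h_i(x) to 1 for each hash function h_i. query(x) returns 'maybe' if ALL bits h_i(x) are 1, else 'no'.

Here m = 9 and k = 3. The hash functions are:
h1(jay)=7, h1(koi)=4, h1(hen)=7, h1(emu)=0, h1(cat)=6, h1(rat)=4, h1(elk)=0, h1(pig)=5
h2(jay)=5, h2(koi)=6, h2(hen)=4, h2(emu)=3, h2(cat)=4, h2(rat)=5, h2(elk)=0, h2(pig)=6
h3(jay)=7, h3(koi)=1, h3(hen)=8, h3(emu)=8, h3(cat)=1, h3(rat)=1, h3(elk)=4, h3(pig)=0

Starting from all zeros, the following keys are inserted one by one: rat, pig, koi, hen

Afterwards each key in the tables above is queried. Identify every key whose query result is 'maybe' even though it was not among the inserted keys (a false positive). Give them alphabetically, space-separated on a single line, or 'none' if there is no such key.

Start: bits=000000000
After insert 'rat': sets bits 1 4 5 -> bits=010011000
After insert 'pig': sets bits 0 5 6 -> bits=110011100
After insert 'koi': sets bits 1 4 6 -> bits=110011100
After insert 'hen': sets bits 4 7 8 -> bits=110011111
Not inserted: cat elk emu jay — query each against bits=110011111:
query cat: checks bit1=1, bit4=1, bit6=1 (all 1) -> maybe => FALSE POSITIVE
query elk: checks bit0=1, bit4=1 (all 1) -> maybe => FALSE POSITIVE
query emu: checks bit0=1, bit3=0, bit8=1 (has a 0) -> no => not a false positive
query jay: checks bit5=1, bit7=1 (all 1) -> maybe => FALSE POSITIVE
False positives (alphabetical): cat elk jay

Answer: cat elk jay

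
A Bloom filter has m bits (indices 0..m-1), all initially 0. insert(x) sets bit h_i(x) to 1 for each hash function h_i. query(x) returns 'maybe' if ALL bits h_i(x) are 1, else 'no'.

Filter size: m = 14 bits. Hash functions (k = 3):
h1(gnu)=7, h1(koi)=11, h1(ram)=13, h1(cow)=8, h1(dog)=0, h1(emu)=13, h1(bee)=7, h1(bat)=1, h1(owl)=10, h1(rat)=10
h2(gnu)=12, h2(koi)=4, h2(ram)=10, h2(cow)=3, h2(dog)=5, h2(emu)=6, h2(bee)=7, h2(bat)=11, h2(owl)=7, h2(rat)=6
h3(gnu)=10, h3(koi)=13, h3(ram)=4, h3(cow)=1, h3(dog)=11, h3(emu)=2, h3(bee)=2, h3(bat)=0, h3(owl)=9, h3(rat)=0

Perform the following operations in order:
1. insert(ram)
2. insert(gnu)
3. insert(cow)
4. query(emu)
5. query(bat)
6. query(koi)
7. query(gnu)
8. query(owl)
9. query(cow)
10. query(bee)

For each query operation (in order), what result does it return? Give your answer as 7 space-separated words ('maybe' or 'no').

Answer: no no no maybe no maybe no

Derivation:
Start: bits=00000000000000
Op 1: insert ram -> sets bits 4 10 13 -> bits=00001000001001
Op 2: insert gnu -> sets bits 7 10 12 -> bits=00001001001011
Op 3: insert cow -> sets bits 1 3 8 -> bits=01011001101011
Op 4: query emu -> checks bit2=0, bit6=0, bit13=1 (has a 0) -> no
Op 5: query bat -> checks bit0=0, bit1=1, bit11=0 (has a 0) -> no
Op 6: query koi -> checks bit4=1, bit11=0, bit13=1 (has a 0) -> no
Op 7: query gnu -> checks bit7=1, bit10=1, bit12=1 (all 1) -> maybe
Op 8: query owl -> checks bit7=1, bit9=0, bit10=1 (has a 0) -> no
Op 9: query cow -> checks bit1=1, bit3=1, bit8=1 (all 1) -> maybe
Op 10: query bee -> checks bit2=0, bit7=1 (has a 0) -> no
Query results in order: no no no maybe no maybe no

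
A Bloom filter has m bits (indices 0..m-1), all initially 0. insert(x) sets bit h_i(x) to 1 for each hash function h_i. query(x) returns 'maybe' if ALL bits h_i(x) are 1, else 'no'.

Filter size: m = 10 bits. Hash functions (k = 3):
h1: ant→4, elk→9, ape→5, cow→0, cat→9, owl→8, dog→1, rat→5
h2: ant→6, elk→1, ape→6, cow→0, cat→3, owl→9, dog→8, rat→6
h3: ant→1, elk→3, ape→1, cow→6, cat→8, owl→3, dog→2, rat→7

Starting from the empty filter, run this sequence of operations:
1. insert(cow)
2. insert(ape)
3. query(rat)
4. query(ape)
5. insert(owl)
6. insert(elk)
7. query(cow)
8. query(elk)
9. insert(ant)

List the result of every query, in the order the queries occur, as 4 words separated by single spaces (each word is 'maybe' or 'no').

Start: bits=0000000000
Op 1: insert cow -> sets bits 0 6 -> bits=1000001000
Op 2: insert ape -> sets bits 1 5 6 -> bits=1100011000
Op 3: query rat -> checks bit5=1, bit6=1, bit7=0 (has a 0) -> no
Op 4: query ape -> checks bit1=1, bit5=1, bit6=1 (all 1) -> maybe
Op 5: insert owl -> sets bits 3 8 9 -> bits=1101011011
Op 6: insert elk -> sets bits 1 3 9 -> bits=1101011011
Op 7: query cow -> checks bit0=1, bit6=1 (all 1) -> maybe
Op 8: query elk -> checks bit1=1, bit3=1, bit9=1 (all 1) -> maybe
Op 9: insert ant -> sets bits 1 4 6 -> bits=1101111011
Query results in order: no maybe maybe maybe

Answer: no maybe maybe maybe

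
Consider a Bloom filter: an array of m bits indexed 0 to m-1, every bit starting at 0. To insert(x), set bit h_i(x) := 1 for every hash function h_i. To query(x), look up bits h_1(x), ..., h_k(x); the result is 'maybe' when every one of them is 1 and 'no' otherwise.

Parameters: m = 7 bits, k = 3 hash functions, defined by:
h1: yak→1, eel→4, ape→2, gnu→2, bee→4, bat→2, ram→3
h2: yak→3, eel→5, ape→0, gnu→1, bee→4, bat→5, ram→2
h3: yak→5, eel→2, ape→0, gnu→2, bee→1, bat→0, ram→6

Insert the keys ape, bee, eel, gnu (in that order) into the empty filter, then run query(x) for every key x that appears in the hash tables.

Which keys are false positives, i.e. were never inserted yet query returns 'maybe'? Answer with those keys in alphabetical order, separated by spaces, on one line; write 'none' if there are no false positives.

Answer: bat

Derivation:
Start: bits=0000000
After insert 'ape': sets bits 0 2 -> bits=1010000
After insert 'bee': sets bits 1 4 -> bits=1110100
After insert 'eel': sets bits 2 4 5 -> bits=1110110
After insert 'gnu': sets bits 1 2 -> bits=1110110
Not inserted: bat ram yak — query each against bits=1110110:
query bat: checks bit0=1, bit2=1, bit5=1 (all 1) -> maybe => FALSE POSITIVE
query ram: checks bit2=1, bit3=0, bit6=0 (has a 0) -> no => not a false positive
query yak: checks bit1=1, bit3=0, bit5=1 (has a 0) -> no => not a false positive
False positives (alphabetical): bat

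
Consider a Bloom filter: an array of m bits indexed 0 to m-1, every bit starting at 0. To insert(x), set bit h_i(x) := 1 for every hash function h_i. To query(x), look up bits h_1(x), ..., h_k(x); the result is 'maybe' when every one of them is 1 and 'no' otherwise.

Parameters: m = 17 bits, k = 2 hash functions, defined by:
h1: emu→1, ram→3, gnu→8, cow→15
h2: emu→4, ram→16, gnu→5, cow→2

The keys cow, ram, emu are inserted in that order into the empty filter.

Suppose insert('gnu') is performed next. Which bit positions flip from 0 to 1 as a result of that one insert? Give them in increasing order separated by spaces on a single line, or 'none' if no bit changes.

Answer: 5 8

Derivation:
Start: bits=00000000000000000
After insert 'cow': sets bits 2 15 -> bits=00100000000000010
After insert 'ram': sets bits 3 16 -> bits=00110000000000011
After insert 'emu': sets bits 1 4 -> bits=01111000000000011
insert 'gnu' would touch bits 5 8; currently bit5=0, bit8=0
Bits that are 0 among those (would change 0->1): 5 8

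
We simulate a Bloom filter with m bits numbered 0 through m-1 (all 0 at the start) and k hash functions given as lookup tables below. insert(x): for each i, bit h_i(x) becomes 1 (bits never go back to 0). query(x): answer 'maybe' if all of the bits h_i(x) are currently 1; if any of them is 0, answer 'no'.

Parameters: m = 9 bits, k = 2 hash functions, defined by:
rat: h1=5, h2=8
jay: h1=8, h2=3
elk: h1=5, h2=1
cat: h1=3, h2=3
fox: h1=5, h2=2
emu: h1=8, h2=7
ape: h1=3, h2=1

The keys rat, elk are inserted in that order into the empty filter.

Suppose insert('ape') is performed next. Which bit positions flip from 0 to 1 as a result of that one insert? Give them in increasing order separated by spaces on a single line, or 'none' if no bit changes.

Start: bits=000000000
After insert 'rat': sets bits 5 8 -> bits=000001001
After insert 'elk': sets bits 1 5 -> bits=010001001
insert 'ape' would touch bits 1 3; currently bit1=1, bit3=0
Bits that are 0 among those (would change 0->1): 3

Answer: 3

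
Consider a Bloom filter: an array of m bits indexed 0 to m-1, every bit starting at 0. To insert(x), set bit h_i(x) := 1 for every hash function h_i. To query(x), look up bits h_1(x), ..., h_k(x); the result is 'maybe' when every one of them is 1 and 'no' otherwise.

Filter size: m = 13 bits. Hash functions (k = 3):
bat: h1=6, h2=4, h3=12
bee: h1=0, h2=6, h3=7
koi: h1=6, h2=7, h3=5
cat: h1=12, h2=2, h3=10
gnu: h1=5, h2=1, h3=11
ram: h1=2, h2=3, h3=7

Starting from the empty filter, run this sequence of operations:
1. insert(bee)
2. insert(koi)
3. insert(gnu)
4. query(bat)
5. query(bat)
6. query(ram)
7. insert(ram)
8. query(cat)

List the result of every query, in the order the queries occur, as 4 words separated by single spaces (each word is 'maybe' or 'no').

Answer: no no no no

Derivation:
Start: bits=0000000000000
Op 1: insert bee -> sets bits 0 6 7 -> bits=1000001100000
Op 2: insert koi -> sets bits 5 6 7 -> bits=1000011100000
Op 3: insert gnu -> sets bits 1 5 11 -> bits=1100011100010
Op 4: query bat -> checks bit4=0, bit6=1, bit12=0 (has a 0) -> no
Op 5: query bat -> checks bit4=0, bit6=1, bit12=0 (has a 0) -> no
Op 6: query ram -> checks bit2=0, bit3=0, bit7=1 (has a 0) -> no
Op 7: insert ram -> sets bits 2 3 7 -> bits=1111011100010
Op 8: query cat -> checks bit2=1, bit10=0, bit12=0 (has a 0) -> no
Query results in order: no no no no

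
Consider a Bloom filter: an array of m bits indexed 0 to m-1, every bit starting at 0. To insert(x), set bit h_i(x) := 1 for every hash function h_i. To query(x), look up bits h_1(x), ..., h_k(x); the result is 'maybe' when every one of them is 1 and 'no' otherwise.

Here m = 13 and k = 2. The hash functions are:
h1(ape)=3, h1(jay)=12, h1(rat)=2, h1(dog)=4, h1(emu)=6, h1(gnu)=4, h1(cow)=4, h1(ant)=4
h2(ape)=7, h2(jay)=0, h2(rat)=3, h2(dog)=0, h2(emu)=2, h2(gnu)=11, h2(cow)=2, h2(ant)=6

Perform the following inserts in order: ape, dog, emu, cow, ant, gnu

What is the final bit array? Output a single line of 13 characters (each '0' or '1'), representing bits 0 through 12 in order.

Answer: 1011101100010

Derivation:
Start: bits=0000000000000
After insert 'ape': sets bits 3 7 -> bits=0001000100000
After insert 'dog': sets bits 0 4 -> bits=1001100100000
After insert 'emu': sets bits 2 6 -> bits=1011101100000
After insert 'cow': sets bits 2 4 -> bits=1011101100000
After insert 'ant': sets bits 4 6 -> bits=1011101100000
After insert 'gnu': sets bits 4 11 -> bits=1011101100010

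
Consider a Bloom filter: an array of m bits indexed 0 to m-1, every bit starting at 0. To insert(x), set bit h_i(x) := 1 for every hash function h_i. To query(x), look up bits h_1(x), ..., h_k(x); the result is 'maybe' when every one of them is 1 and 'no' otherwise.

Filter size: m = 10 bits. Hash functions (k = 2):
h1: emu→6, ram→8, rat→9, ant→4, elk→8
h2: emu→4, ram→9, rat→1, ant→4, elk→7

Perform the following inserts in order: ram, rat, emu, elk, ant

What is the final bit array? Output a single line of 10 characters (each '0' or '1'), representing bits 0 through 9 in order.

Start: bits=0000000000
After insert 'ram': sets bits 8 9 -> bits=0000000011
After insert 'rat': sets bits 1 9 -> bits=0100000011
After insert 'emu': sets bits 4 6 -> bits=0100101011
After insert 'elk': sets bits 7 8 -> bits=0100101111
After insert 'ant': sets bits 4 -> bits=0100101111

Answer: 0100101111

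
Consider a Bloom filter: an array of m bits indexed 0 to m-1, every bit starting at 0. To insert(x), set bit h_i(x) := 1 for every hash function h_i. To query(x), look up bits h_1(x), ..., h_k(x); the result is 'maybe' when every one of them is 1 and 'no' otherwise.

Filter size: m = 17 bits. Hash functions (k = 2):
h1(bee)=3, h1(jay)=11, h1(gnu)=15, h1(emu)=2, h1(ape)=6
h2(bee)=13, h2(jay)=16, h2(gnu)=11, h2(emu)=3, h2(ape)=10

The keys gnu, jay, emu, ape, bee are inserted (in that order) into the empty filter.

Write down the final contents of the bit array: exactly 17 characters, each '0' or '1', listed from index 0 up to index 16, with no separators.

Start: bits=00000000000000000
After insert 'gnu': sets bits 11 15 -> bits=00000000000100010
After insert 'jay': sets bits 11 16 -> bits=00000000000100011
After insert 'emu': sets bits 2 3 -> bits=00110000000100011
After insert 'ape': sets bits 6 10 -> bits=00110010001100011
After insert 'bee': sets bits 3 13 -> bits=00110010001101011

Answer: 00110010001101011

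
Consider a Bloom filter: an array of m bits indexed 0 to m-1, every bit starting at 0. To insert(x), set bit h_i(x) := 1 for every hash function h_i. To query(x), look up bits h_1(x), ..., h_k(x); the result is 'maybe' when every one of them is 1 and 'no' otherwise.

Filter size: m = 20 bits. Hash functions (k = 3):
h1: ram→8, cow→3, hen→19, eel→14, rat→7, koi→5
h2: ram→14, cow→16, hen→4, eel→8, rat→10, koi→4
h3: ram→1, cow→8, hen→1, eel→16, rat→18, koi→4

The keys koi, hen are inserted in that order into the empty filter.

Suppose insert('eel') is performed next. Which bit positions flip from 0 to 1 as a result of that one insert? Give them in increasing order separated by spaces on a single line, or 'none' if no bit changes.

Answer: 8 14 16

Derivation:
Start: bits=00000000000000000000
After insert 'koi': sets bits 4 5 -> bits=00001100000000000000
After insert 'hen': sets bits 1 4 19 -> bits=01001100000000000001
insert 'eel' would touch bits 8 14 16; currently bit8=0, bit14=0, bit16=0
Bits that are 0 among those (would change 0->1): 8 14 16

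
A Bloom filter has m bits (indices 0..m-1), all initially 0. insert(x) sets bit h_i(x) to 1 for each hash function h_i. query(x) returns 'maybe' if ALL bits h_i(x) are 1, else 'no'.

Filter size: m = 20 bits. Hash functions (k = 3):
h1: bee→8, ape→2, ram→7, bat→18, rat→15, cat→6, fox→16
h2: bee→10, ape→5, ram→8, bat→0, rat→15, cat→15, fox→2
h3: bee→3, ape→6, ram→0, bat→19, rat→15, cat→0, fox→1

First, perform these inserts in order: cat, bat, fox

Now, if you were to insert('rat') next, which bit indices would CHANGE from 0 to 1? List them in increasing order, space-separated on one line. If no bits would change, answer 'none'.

Answer: none

Derivation:
Start: bits=00000000000000000000
After insert 'cat': sets bits 0 6 15 -> bits=10000010000000010000
After insert 'bat': sets bits 0 18 19 -> bits=10000010000000010011
After insert 'fox': sets bits 1 2 16 -> bits=11100010000000011011
insert 'rat' would touch bits 15; currently bit15=1
Bits that are 0 among those (would change 0->1): none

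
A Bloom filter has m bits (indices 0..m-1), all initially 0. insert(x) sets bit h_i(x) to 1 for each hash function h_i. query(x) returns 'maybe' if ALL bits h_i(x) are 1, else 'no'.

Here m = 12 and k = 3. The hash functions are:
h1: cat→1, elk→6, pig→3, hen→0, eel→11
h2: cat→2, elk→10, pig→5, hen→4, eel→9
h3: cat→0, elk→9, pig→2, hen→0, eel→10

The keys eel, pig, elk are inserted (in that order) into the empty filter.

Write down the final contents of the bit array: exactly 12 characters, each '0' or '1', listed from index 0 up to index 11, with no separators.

Start: bits=000000000000
After insert 'eel': sets bits 9 10 11 -> bits=000000000111
After insert 'pig': sets bits 2 3 5 -> bits=001101000111
After insert 'elk': sets bits 6 9 10 -> bits=001101100111

Answer: 001101100111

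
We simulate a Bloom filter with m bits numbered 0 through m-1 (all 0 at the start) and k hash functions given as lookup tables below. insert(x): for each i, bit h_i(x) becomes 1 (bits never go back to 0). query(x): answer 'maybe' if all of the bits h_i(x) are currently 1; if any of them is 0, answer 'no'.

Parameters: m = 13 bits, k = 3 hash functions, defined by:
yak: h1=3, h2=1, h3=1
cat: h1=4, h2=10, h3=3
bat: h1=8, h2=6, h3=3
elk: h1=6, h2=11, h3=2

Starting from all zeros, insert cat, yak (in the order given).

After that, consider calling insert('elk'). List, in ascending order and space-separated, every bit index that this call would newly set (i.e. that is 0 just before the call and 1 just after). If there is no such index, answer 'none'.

Answer: 2 6 11

Derivation:
Start: bits=0000000000000
After insert 'cat': sets bits 3 4 10 -> bits=0001100000100
After insert 'yak': sets bits 1 3 -> bits=0101100000100
insert 'elk' would touch bits 2 6 11; currently bit2=0, bit6=0, bit11=0
Bits that are 0 among those (would change 0->1): 2 6 11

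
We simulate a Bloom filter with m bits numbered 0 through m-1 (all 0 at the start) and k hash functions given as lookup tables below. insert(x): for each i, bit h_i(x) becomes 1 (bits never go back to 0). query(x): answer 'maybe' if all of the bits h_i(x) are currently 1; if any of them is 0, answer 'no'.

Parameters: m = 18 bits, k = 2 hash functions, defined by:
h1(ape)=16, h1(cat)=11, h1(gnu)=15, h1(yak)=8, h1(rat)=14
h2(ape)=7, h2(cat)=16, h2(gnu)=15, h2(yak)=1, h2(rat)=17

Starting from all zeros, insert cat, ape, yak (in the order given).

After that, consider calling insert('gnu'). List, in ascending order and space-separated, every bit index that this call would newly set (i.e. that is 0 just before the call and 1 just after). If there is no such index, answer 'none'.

Start: bits=000000000000000000
After insert 'cat': sets bits 11 16 -> bits=000000000001000010
After insert 'ape': sets bits 7 16 -> bits=000000010001000010
After insert 'yak': sets bits 1 8 -> bits=010000011001000010
insert 'gnu' would touch bits 15; currently bit15=0
Bits that are 0 among those (would change 0->1): 15

Answer: 15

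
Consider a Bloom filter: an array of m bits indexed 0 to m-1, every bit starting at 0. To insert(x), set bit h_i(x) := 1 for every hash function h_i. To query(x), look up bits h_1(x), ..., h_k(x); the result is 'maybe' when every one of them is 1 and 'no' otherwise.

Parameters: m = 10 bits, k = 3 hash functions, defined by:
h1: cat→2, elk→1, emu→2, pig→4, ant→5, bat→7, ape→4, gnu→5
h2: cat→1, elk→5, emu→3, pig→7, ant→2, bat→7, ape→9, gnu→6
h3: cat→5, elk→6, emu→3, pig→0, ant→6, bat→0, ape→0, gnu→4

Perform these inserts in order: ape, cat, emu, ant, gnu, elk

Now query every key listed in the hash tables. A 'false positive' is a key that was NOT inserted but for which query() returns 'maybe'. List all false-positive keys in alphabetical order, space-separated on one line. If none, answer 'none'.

Answer: none

Derivation:
Start: bits=0000000000
After insert 'ape': sets bits 0 4 9 -> bits=1000100001
After insert 'cat': sets bits 1 2 5 -> bits=1110110001
After insert 'emu': sets bits 2 3 -> bits=1111110001
After insert 'ant': sets bits 2 5 6 -> bits=1111111001
After insert 'gnu': sets bits 4 5 6 -> bits=1111111001
After insert 'elk': sets bits 1 5 6 -> bits=1111111001
Not inserted: bat pig — query each against bits=1111111001:
query bat: checks bit0=1, bit7=0 (has a 0) -> no => not a false positive
query pig: checks bit0=1, bit4=1, bit7=0 (has a 0) -> no => not a false positive
False positives (alphabetical): none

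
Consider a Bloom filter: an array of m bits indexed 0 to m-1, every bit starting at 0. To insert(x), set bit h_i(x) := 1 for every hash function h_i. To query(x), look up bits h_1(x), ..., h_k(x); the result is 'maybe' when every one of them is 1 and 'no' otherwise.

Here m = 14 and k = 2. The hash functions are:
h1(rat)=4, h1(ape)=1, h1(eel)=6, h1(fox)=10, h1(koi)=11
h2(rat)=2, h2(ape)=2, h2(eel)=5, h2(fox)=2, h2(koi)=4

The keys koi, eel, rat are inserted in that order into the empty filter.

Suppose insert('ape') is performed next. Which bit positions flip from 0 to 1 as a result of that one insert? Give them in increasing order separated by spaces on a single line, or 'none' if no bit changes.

Answer: 1

Derivation:
Start: bits=00000000000000
After insert 'koi': sets bits 4 11 -> bits=00001000000100
After insert 'eel': sets bits 5 6 -> bits=00001110000100
After insert 'rat': sets bits 2 4 -> bits=00101110000100
insert 'ape' would touch bits 1 2; currently bit1=0, bit2=1
Bits that are 0 among those (would change 0->1): 1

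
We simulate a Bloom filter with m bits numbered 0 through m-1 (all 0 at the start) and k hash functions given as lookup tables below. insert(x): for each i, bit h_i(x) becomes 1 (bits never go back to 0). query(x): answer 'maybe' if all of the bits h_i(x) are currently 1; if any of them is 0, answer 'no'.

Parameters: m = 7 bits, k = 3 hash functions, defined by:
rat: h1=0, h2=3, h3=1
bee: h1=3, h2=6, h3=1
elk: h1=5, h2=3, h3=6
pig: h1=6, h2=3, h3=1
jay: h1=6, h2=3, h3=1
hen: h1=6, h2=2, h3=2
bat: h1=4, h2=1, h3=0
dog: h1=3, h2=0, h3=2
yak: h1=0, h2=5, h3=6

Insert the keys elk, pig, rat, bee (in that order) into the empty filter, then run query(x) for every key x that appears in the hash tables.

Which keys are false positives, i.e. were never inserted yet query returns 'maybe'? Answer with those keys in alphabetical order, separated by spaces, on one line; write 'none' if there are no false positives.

Answer: jay yak

Derivation:
Start: bits=0000000
After insert 'elk': sets bits 3 5 6 -> bits=0001011
After insert 'pig': sets bits 1 3 6 -> bits=0101011
After insert 'rat': sets bits 0 1 3 -> bits=1101011
After insert 'bee': sets bits 1 3 6 -> bits=1101011
Not inserted: bat dog hen jay yak — query each against bits=1101011:
query bat: checks bit0=1, bit1=1, bit4=0 (has a 0) -> no => not a false positive
query dog: checks bit0=1, bit2=0, bit3=1 (has a 0) -> no => not a false positive
query hen: checks bit2=0, bit6=1 (has a 0) -> no => not a false positive
query jay: checks bit1=1, bit3=1, bit6=1 (all 1) -> maybe => FALSE POSITIVE
query yak: checks bit0=1, bit5=1, bit6=1 (all 1) -> maybe => FALSE POSITIVE
False positives (alphabetical): jay yak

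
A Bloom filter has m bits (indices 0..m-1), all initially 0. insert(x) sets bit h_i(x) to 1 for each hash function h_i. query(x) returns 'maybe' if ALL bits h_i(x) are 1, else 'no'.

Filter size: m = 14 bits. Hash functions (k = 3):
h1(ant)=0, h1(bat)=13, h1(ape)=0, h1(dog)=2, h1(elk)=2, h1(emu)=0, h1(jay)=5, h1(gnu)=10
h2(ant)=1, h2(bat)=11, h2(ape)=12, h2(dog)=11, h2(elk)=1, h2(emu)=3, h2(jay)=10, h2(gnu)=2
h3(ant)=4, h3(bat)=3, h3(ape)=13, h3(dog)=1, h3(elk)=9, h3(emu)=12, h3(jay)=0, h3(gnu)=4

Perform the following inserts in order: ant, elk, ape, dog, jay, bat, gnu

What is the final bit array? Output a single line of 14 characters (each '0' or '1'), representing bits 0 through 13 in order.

Answer: 11111100011111

Derivation:
Start: bits=00000000000000
After insert 'ant': sets bits 0 1 4 -> bits=11001000000000
After insert 'elk': sets bits 1 2 9 -> bits=11101000010000
After insert 'ape': sets bits 0 12 13 -> bits=11101000010011
After insert 'dog': sets bits 1 2 11 -> bits=11101000010111
After insert 'jay': sets bits 0 5 10 -> bits=11101100011111
After insert 'bat': sets bits 3 11 13 -> bits=11111100011111
After insert 'gnu': sets bits 2 4 10 -> bits=11111100011111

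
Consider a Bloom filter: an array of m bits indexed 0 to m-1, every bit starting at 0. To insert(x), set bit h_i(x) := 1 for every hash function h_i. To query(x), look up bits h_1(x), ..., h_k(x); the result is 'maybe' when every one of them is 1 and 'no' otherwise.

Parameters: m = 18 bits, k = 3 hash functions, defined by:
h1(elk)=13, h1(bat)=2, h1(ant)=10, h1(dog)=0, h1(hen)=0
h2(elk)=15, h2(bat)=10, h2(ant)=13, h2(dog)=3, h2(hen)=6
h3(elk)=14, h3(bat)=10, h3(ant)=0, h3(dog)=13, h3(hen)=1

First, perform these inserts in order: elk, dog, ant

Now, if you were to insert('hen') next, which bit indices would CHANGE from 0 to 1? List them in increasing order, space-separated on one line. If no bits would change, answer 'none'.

Start: bits=000000000000000000
After insert 'elk': sets bits 13 14 15 -> bits=000000000000011100
After insert 'dog': sets bits 0 3 13 -> bits=100100000000011100
After insert 'ant': sets bits 0 10 13 -> bits=100100000010011100
insert 'hen' would touch bits 0 1 6; currently bit0=1, bit1=0, bit6=0
Bits that are 0 among those (would change 0->1): 1 6

Answer: 1 6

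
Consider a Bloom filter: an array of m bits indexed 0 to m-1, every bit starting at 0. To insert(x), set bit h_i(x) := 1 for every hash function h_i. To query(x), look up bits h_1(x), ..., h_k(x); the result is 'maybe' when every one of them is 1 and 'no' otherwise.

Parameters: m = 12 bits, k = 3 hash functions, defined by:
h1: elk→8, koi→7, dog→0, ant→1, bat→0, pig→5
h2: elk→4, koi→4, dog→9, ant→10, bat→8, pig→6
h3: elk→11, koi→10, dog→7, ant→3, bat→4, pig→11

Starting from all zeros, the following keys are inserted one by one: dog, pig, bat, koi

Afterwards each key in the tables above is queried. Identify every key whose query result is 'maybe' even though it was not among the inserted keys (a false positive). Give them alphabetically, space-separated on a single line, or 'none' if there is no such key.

Start: bits=000000000000
After insert 'dog': sets bits 0 7 9 -> bits=100000010100
After insert 'pig': sets bits 5 6 11 -> bits=100001110101
After insert 'bat': sets bits 0 4 8 -> bits=100011111101
After insert 'koi': sets bits 4 7 10 -> bits=100011111111
Not inserted: ant elk — query each against bits=100011111111:
query ant: checks bit1=0, bit3=0, bit10=1 (has a 0) -> no => not a false positive
query elk: checks bit4=1, bit8=1, bit11=1 (all 1) -> maybe => FALSE POSITIVE
False positives (alphabetical): elk

Answer: elk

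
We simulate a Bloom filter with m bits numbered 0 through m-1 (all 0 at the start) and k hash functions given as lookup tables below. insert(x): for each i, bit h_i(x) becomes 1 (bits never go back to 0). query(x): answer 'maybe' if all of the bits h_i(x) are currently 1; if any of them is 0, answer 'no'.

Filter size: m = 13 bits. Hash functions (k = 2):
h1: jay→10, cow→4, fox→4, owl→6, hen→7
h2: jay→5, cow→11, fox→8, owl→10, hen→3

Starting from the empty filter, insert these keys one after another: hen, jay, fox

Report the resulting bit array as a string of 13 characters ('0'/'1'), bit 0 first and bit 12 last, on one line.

Start: bits=0000000000000
After insert 'hen': sets bits 3 7 -> bits=0001000100000
After insert 'jay': sets bits 5 10 -> bits=0001010100100
After insert 'fox': sets bits 4 8 -> bits=0001110110100

Answer: 0001110110100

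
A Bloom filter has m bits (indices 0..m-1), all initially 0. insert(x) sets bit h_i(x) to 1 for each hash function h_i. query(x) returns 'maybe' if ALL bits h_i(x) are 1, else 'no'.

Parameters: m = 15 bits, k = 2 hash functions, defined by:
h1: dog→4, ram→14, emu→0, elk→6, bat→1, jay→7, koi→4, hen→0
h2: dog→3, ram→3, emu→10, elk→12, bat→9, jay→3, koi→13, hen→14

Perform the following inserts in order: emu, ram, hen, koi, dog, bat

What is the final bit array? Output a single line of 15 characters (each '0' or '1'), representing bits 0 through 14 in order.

Start: bits=000000000000000
After insert 'emu': sets bits 0 10 -> bits=100000000010000
After insert 'ram': sets bits 3 14 -> bits=100100000010001
After insert 'hen': sets bits 0 14 -> bits=100100000010001
After insert 'koi': sets bits 4 13 -> bits=100110000010011
After insert 'dog': sets bits 3 4 -> bits=100110000010011
After insert 'bat': sets bits 1 9 -> bits=110110000110011

Answer: 110110000110011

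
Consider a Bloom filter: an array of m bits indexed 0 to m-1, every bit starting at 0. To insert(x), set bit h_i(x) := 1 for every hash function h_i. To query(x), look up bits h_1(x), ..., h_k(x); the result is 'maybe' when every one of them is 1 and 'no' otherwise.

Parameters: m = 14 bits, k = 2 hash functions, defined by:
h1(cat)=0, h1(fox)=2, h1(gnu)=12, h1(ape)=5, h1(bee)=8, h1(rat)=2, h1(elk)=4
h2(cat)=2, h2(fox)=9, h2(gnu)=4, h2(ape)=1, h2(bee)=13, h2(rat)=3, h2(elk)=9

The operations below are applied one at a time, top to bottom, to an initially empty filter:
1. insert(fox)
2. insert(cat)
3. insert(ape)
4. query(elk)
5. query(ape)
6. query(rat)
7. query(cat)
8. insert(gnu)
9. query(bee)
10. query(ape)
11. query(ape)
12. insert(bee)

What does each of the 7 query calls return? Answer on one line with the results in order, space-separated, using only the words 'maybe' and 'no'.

Start: bits=00000000000000
Op 1: insert fox -> sets bits 2 9 -> bits=00100000010000
Op 2: insert cat -> sets bits 0 2 -> bits=10100000010000
Op 3: insert ape -> sets bits 1 5 -> bits=11100100010000
Op 4: query elk -> checks bit4=0, bit9=1 (has a 0) -> no
Op 5: query ape -> checks bit1=1, bit5=1 (all 1) -> maybe
Op 6: query rat -> checks bit2=1, bit3=0 (has a 0) -> no
Op 7: query cat -> checks bit0=1, bit2=1 (all 1) -> maybe
Op 8: insert gnu -> sets bits 4 12 -> bits=11101100010010
Op 9: query bee -> checks bit8=0, bit13=0 (has a 0) -> no
Op 10: query ape -> checks bit1=1, bit5=1 (all 1) -> maybe
Op 11: query ape -> checks bit1=1, bit5=1 (all 1) -> maybe
Op 12: insert bee -> sets bits 8 13 -> bits=11101100110011
Query results in order: no maybe no maybe no maybe maybe

Answer: no maybe no maybe no maybe maybe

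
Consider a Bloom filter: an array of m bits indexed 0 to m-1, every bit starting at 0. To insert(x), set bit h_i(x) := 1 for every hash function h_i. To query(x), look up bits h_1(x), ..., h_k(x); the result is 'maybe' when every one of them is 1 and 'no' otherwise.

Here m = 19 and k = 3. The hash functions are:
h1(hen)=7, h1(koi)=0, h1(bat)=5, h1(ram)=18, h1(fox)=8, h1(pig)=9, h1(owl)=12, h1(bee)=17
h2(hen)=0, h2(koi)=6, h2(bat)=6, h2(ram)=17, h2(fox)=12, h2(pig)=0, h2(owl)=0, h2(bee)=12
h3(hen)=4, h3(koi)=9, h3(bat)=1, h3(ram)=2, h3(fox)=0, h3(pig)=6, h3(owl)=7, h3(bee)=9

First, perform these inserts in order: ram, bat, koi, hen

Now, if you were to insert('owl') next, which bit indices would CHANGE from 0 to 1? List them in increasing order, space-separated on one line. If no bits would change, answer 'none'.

Answer: 12

Derivation:
Start: bits=0000000000000000000
After insert 'ram': sets bits 2 17 18 -> bits=0010000000000000011
After insert 'bat': sets bits 1 5 6 -> bits=0110011000000000011
After insert 'koi': sets bits 0 6 9 -> bits=1110011001000000011
After insert 'hen': sets bits 0 4 7 -> bits=1110111101000000011
insert 'owl' would touch bits 0 7 12; currently bit0=1, bit7=1, bit12=0
Bits that are 0 among those (would change 0->1): 12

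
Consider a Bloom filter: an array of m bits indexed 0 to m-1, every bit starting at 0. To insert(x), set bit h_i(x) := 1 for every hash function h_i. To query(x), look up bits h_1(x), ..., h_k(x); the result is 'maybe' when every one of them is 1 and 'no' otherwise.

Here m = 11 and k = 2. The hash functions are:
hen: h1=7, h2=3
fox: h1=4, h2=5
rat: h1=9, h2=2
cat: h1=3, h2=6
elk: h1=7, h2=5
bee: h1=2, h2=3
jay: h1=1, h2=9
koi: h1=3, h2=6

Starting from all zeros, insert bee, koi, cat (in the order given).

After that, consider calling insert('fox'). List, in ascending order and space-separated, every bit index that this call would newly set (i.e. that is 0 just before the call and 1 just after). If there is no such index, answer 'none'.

Answer: 4 5

Derivation:
Start: bits=00000000000
After insert 'bee': sets bits 2 3 -> bits=00110000000
After insert 'koi': sets bits 3 6 -> bits=00110010000
After insert 'cat': sets bits 3 6 -> bits=00110010000
insert 'fox' would touch bits 4 5; currently bit4=0, bit5=0
Bits that are 0 among those (would change 0->1): 4 5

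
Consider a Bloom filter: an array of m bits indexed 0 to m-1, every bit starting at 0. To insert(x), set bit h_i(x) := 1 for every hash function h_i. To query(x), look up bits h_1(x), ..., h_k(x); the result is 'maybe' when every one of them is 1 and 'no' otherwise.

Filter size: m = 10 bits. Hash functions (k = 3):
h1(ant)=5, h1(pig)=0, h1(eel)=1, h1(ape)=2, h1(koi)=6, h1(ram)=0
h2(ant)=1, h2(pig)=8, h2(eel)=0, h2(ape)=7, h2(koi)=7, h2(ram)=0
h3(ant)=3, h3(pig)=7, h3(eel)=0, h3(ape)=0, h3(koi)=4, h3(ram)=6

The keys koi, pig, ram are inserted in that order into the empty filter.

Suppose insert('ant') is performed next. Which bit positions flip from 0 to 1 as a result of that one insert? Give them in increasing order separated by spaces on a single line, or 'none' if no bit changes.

Start: bits=0000000000
After insert 'koi': sets bits 4 6 7 -> bits=0000101100
After insert 'pig': sets bits 0 7 8 -> bits=1000101110
After insert 'ram': sets bits 0 6 -> bits=1000101110
insert 'ant' would touch bits 1 3 5; currently bit1=0, bit3=0, bit5=0
Bits that are 0 among those (would change 0->1): 1 3 5

Answer: 1 3 5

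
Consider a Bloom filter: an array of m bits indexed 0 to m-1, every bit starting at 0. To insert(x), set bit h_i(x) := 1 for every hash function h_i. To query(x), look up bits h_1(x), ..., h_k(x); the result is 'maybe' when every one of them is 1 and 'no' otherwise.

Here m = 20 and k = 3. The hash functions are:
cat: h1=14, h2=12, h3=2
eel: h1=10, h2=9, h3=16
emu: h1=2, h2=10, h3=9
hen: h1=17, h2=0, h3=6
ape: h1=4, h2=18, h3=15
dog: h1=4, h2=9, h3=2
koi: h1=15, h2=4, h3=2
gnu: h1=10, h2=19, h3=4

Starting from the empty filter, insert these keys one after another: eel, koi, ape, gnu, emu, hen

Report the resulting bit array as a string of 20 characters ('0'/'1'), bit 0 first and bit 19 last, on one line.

Start: bits=00000000000000000000
After insert 'eel': sets bits 9 10 16 -> bits=00000000011000001000
After insert 'koi': sets bits 2 4 15 -> bits=00101000011000011000
After insert 'ape': sets bits 4 15 18 -> bits=00101000011000011010
After insert 'gnu': sets bits 4 10 19 -> bits=00101000011000011011
After insert 'emu': sets bits 2 9 10 -> bits=00101000011000011011
After insert 'hen': sets bits 0 6 17 -> bits=10101010011000011111

Answer: 10101010011000011111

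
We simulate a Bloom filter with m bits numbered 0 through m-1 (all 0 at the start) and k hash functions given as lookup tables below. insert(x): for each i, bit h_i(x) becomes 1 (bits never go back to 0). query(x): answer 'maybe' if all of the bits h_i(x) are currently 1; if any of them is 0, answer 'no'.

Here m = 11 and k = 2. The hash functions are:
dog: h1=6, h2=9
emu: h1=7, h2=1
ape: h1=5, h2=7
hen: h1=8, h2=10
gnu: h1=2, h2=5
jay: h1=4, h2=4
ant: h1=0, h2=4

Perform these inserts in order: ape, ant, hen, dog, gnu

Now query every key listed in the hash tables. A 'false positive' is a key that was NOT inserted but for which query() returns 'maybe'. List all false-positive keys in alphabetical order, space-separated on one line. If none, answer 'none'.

Answer: jay

Derivation:
Start: bits=00000000000
After insert 'ape': sets bits 5 7 -> bits=00000101000
After insert 'ant': sets bits 0 4 -> bits=10001101000
After insert 'hen': sets bits 8 10 -> bits=10001101101
After insert 'dog': sets bits 6 9 -> bits=10001111111
After insert 'gnu': sets bits 2 5 -> bits=10101111111
Not inserted: emu jay — query each against bits=10101111111:
query emu: checks bit1=0, bit7=1 (has a 0) -> no => not a false positive
query jay: checks bit4=1 (all 1) -> maybe => FALSE POSITIVE
False positives (alphabetical): jay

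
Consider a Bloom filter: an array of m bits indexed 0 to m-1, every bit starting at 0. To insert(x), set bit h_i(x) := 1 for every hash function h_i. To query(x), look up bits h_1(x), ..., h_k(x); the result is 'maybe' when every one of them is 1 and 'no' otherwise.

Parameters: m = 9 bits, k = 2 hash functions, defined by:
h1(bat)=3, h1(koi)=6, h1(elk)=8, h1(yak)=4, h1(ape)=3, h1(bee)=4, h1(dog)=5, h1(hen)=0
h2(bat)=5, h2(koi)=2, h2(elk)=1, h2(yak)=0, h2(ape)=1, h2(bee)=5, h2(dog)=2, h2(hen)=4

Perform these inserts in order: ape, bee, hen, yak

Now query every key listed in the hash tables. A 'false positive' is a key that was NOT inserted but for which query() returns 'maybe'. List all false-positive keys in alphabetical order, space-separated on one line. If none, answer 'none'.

Answer: bat

Derivation:
Start: bits=000000000
After insert 'ape': sets bits 1 3 -> bits=010100000
After insert 'bee': sets bits 4 5 -> bits=010111000
After insert 'hen': sets bits 0 4 -> bits=110111000
After insert 'yak': sets bits 0 4 -> bits=110111000
Not inserted: bat dog elk koi — query each against bits=110111000:
query bat: checks bit3=1, bit5=1 (all 1) -> maybe => FALSE POSITIVE
query dog: checks bit2=0, bit5=1 (has a 0) -> no => not a false positive
query elk: checks bit1=1, bit8=0 (has a 0) -> no => not a false positive
query koi: checks bit2=0, bit6=0 (has a 0) -> no => not a false positive
False positives (alphabetical): bat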